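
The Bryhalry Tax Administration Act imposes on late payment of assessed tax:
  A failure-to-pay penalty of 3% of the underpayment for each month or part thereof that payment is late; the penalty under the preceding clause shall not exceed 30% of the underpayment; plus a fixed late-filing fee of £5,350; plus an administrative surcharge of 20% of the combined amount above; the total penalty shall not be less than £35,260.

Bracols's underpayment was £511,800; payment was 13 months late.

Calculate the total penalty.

£190,668

Accrued rate: 3% × 13 = 39%, capped at 30% → 30%
Failure-to-pay penalty: 30% of £511,800 = £153,540
Penalty before surcharge: £153,540 + £5,350 = £158,890
Administrative surcharge: 20% of £158,890 = £31,778
Total penalty: £158,890 + £31,778 = £190,668
Minimum £35,260: £190,668 meets the minimum, no increase.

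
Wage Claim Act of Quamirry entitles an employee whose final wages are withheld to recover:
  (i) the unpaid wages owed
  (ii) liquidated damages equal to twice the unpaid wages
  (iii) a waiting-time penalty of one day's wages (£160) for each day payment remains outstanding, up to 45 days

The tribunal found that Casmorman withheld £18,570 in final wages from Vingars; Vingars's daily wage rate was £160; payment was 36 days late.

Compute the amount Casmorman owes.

£61,470

Doubled: 2 × £18,570 = £37,140
Penalty days: min(36, 45) = 36
Waiting-time penalty: 36 × £160 = £5,760
Total award: £18,570 + £37,140 + £5,760 = £61,470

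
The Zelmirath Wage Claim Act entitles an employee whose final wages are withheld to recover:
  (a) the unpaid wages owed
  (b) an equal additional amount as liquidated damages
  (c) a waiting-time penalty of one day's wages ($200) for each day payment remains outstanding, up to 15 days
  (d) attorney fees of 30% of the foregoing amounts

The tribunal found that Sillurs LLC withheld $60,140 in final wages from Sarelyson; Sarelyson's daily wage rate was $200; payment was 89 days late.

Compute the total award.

$160,264

Liquidated damages (equal amount): $60,140
Penalty days: min(89, 15) = 15
Waiting-time penalty: 15 × $200 = $3,000
Subtotal: $60,140 + $60,140 + $3,000 = $123,280
Attorney fees: 30% of $123,280 = $36,984
Total award: $123,280 + $36,984 = $160,264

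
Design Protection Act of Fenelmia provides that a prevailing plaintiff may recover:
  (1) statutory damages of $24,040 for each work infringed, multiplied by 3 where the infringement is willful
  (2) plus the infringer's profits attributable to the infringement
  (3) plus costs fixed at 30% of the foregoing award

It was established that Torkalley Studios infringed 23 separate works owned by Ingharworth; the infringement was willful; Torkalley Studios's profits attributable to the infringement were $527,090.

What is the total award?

Statutory damages: 23 × $24,040 = $552,920
Trebled: 3 × $552,920 = $1,658,760
Combined award: $1,658,760 + $527,090 = $2,185,850
Costs: 30% of $2,185,850 = $655,755
Award plus costs: $2,185,850 + $655,755 = $2,841,605

$2,841,605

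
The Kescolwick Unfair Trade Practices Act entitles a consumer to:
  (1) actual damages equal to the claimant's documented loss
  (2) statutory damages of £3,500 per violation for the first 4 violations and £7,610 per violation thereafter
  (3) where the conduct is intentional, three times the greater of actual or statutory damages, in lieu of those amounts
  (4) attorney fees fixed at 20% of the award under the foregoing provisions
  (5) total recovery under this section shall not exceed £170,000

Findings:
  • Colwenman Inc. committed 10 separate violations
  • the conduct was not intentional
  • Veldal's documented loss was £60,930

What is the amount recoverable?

First 4 violations: 4 × £3,500 = £14,000
Remaining violations: (10 − 4) × £7,610 = £45,660
Statutory damages: £14,000 + £45,660 = £59,660
Conduct not intentional: the in-lieu enhancement does not apply.
Actual plus statutory damages: £60,930 + £59,660 = £120,590
Attorney fees: 20% of £120,590 = £24,118
Total before cap: £120,590 + £24,118 = £144,708
Cap at £170,000: £144,708 is within the cap, no reduction.

£144,708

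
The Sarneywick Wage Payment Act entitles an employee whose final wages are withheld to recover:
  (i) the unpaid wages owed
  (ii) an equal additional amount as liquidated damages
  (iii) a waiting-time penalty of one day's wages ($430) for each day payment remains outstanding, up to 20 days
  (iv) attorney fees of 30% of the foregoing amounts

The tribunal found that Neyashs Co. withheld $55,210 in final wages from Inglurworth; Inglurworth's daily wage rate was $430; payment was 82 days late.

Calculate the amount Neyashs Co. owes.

$154,726

Liquidated damages (equal amount): $55,210
Penalty days: min(82, 20) = 20
Waiting-time penalty: 20 × $430 = $8,600
Subtotal: $55,210 + $55,210 + $8,600 = $119,020
Attorney fees: 30% of $119,020 = $35,706
Total award: $119,020 + $35,706 = $154,726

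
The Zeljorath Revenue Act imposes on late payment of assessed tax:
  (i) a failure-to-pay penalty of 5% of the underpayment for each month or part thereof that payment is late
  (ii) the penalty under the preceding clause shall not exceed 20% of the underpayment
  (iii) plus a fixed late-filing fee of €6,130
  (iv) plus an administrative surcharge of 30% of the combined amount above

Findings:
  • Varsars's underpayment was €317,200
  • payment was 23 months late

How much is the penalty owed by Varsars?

Accrued rate: 5% × 23 = 115%, capped at 20% → 20%
Failure-to-pay penalty: 20% of €317,200 = €63,440
Penalty before surcharge: €63,440 + €6,130 = €69,570
Administrative surcharge: 30% of €69,570 = €20,871
Total penalty: €69,570 + €20,871 = €90,441

€90,441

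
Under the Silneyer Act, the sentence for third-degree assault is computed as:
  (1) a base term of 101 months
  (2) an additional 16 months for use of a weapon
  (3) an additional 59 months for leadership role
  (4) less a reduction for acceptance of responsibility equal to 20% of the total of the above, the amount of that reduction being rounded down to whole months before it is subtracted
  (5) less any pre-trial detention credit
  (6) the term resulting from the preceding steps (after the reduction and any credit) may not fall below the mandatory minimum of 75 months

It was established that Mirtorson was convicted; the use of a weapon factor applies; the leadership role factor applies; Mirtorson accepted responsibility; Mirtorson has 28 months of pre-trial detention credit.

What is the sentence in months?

Use of a weapon enhancement: +16 months
Leadership role enhancement: +59 months
Adjusted term: 101 months + 16 months + 59 months = 176 months
Acceptance of responsibility reduction: 20% of 176 months = 35 months (rounded down)
After reduction: 176 − 35 = 141 months
Less pre-trial detention credit: 141 months − 28 months = 113 months
Minimum 75 months: 113 months meets the minimum, no increase.

Sentence: 113 months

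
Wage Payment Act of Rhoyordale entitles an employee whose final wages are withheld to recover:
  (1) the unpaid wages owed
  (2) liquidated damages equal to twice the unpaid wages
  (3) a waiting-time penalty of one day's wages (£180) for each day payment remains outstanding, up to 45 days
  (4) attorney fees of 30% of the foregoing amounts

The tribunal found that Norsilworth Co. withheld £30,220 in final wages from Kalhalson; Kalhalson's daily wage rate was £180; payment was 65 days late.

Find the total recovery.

£128,388

Doubled: 2 × £30,220 = £60,440
Penalty days: min(65, 45) = 45
Waiting-time penalty: 45 × £180 = £8,100
Subtotal: £30,220 + £60,440 + £8,100 = £98,760
Attorney fees: 30% of £98,760 = £29,628
Total award: £98,760 + £29,628 = £128,388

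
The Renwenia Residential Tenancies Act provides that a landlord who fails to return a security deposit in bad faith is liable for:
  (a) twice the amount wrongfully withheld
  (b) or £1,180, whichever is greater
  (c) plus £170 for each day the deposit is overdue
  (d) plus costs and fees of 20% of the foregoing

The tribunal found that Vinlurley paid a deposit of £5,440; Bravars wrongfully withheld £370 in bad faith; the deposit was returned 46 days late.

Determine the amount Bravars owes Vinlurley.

£10,800

Doubled: 2 × £370 = £740
Minimum £1,180: £740 is below the minimum → £1,180
Late-return penalty: 46 × £170 = £7,820
Damages plus late penalty: £1,180 + £7,820 = £9,000
Costs and fees: 20% of £9,000 = £1,800
Total recovery: £9,000 + £1,800 = £10,800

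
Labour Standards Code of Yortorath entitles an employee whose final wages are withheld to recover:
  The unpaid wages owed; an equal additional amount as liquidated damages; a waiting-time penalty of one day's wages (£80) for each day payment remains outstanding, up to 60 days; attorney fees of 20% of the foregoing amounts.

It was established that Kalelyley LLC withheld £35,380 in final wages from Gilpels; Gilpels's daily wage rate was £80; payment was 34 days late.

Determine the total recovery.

£88,176

Liquidated damages (equal amount): £35,380
Penalty days: min(34, 60) = 34
Waiting-time penalty: 34 × £80 = £2,720
Subtotal: £35,380 + £35,380 + £2,720 = £73,480
Attorney fees: 20% of £73,480 = £14,696
Total award: £73,480 + £14,696 = £88,176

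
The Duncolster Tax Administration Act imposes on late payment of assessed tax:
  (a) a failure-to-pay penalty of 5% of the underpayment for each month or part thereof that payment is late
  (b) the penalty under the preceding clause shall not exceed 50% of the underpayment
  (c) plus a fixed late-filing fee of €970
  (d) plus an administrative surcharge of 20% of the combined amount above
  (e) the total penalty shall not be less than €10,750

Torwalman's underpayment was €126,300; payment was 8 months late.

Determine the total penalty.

€61,788

Accrued rate: 5% × 8 = 40%, capped at 50% → 40%
Failure-to-pay penalty: 40% of €126,300 = €50,520
Penalty before surcharge: €50,520 + €970 = €51,490
Administrative surcharge: 20% of €51,490 = €10,298
Total penalty: €51,490 + €10,298 = €61,788
Minimum €10,750: €61,788 meets the minimum, no increase.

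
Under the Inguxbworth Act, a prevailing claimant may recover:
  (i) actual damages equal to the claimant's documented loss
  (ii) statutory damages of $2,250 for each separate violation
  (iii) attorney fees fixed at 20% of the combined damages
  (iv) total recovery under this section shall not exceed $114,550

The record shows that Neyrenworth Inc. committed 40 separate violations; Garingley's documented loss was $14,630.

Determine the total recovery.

Statutory damages: 40 × $2,250 = $90,000
Combined damages: $14,630 + $90,000 = $104,630
Attorney fees: 20% of $104,630 = $20,926
Total before cap: $104,630 + $20,926 = $125,556
Cap at $114,550: $125,556 exceeds the cap → $114,550

$114,550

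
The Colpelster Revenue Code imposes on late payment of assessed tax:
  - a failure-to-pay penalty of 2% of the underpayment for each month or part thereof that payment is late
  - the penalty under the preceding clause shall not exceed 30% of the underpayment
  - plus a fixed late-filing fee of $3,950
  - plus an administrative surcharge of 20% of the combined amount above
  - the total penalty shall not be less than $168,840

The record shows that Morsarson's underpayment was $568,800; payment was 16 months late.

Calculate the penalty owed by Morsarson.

$209,508

Accrued rate: 2% × 16 = 32%, capped at 30% → 30%
Failure-to-pay penalty: 30% of $568,800 = $170,640
Penalty before surcharge: $170,640 + $3,950 = $174,590
Administrative surcharge: 20% of $174,590 = $34,918
Total penalty: $174,590 + $34,918 = $209,508
Minimum $168,840: $209,508 meets the minimum, no increase.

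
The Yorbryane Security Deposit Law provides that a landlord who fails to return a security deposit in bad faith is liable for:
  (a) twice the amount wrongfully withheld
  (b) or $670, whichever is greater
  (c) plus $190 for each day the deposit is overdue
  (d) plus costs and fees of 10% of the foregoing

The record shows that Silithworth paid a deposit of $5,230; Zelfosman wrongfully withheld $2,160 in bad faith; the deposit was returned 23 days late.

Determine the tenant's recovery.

Doubled: 2 × $2,160 = $4,320
Minimum $670: $4,320 meets the minimum, no increase.
Late-return penalty: 23 × $190 = $4,370
Damages plus late penalty: $4,320 + $4,370 = $8,690
Costs and fees: 10% of $8,690 = $869
Total recovery: $8,690 + $869 = $9,559

$9,559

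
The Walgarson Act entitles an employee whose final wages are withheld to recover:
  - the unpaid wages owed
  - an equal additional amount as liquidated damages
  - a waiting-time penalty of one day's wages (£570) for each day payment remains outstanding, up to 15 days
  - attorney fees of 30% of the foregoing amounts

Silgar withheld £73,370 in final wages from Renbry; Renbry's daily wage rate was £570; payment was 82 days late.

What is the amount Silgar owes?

Liquidated damages (equal amount): £73,370
Penalty days: min(82, 15) = 15
Waiting-time penalty: 15 × £570 = £8,550
Subtotal: £73,370 + £73,370 + £8,550 = £155,290
Attorney fees: 30% of £155,290 = £46,587
Total award: £155,290 + £46,587 = £201,877

£201,877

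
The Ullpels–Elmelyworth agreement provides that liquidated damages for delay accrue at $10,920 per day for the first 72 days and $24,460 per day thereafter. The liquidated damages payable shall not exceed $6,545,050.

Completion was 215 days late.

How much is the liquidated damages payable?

$4,284,020

First 72 days: 72 × $10,920 = $786,240
Remaining days: (215 − 72) × $24,460 = $3,497,780
Accrued per-day damages: $786,240 + $3,497,780 = $4,284,020
Cap at $6,545,050: $4,284,020 is within the cap, no reduction.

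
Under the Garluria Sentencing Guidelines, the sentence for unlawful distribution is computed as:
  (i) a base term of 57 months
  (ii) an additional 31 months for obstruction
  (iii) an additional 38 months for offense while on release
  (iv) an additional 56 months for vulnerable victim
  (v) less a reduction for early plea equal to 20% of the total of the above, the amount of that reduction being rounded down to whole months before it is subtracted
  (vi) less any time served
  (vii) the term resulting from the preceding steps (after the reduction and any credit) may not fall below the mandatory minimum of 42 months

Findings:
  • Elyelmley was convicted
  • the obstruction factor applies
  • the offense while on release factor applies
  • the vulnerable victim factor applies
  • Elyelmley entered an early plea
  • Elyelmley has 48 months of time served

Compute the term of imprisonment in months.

Obstruction enhancement: +31 months
Offense while on release enhancement: +38 months
Vulnerable victim enhancement: +56 months
Adjusted term: 57 months + 31 months + 38 months + 56 months = 182 months
Early plea reduction: 20% of 182 months = 36 months (rounded down)
After reduction: 182 − 36 = 146 months
Less time served: 146 months − 48 months = 98 months
Minimum 42 months: 98 months meets the minimum, no increase.

98 months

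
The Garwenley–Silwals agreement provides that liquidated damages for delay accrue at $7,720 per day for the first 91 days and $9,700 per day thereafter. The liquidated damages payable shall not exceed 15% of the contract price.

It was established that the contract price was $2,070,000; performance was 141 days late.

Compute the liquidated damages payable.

First 91 days: 91 × $7,720 = $702,520
Remaining days: (141 − 91) × $9,700 = $485,000
Accrued per-day damages: $702,520 + $485,000 = $1,187,520
Cap: 15% of $2,070,000 = $310,500
Cap at $310,500: $1,187,520 exceeds the cap → $310,500

$310,500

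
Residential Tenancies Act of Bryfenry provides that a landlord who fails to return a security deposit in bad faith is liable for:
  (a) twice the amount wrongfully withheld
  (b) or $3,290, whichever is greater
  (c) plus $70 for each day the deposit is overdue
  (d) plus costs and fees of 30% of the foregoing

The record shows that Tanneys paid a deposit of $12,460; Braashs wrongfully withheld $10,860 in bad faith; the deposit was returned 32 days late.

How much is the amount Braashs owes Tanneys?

$31,148

Doubled: 2 × $10,860 = $21,720
Minimum $3,290: $21,720 meets the minimum, no increase.
Late-return penalty: 32 × $70 = $2,240
Damages plus late penalty: $21,720 + $2,240 = $23,960
Costs and fees: 30% of $23,960 = $7,188
Total recovery: $23,960 + $7,188 = $31,148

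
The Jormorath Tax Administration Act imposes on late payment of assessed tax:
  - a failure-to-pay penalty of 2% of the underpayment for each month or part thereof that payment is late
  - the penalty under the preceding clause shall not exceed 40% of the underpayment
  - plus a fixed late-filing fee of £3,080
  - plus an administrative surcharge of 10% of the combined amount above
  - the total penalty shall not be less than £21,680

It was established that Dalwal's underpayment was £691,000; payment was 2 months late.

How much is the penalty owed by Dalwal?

Accrued rate: 2% × 2 = 4%, capped at 40% → 4%
Failure-to-pay penalty: 4% of £691,000 = £27,640
Penalty before surcharge: £27,640 + £3,080 = £30,720
Administrative surcharge: 10% of £30,720 = £3,072
Total penalty: £30,720 + £3,072 = £33,792
Minimum £21,680: £33,792 meets the minimum, no increase.

£33,792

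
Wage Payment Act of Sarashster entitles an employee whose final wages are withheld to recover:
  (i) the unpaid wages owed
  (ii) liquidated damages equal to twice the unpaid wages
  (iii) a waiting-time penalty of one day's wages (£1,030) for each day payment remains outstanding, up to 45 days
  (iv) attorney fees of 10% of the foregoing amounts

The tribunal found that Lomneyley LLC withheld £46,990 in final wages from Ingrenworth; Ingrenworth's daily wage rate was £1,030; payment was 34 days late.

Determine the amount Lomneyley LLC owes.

Doubled: 2 × £46,990 = £93,980
Penalty days: min(34, 45) = 34
Waiting-time penalty: 34 × £1,030 = £35,020
Subtotal: £46,990 + £93,980 + £35,020 = £175,990
Attorney fees: 10% of £175,990 = £17,599
Total award: £175,990 + £17,599 = £193,589

£193,589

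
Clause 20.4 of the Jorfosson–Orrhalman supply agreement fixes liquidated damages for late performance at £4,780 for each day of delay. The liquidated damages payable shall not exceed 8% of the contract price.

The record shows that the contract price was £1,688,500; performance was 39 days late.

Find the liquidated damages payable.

£135,080

Per-day damages: 39 × £4,780 = £186,420
Cap: 8% of £1,688,500 = £135,080
Cap at £135,080: £186,420 exceeds the cap → £135,080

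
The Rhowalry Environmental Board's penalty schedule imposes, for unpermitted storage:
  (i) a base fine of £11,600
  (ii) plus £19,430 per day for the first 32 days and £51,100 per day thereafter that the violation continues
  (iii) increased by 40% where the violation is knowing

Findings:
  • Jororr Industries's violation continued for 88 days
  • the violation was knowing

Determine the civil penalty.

First 32 days: 32 × £19,430 = £621,760
Remaining days: (88 − 32) × £51,100 = £2,861,600
Per-day component: £621,760 + £2,861,600 = £3,483,360
Base plus per-day: £11,600 + £3,483,360 = £3,494,960
Enhancement: 40% of £3,494,960 = £1,397,984
Enhanced fine: £3,494,960 + £1,397,984 = £4,892,944

£4,892,944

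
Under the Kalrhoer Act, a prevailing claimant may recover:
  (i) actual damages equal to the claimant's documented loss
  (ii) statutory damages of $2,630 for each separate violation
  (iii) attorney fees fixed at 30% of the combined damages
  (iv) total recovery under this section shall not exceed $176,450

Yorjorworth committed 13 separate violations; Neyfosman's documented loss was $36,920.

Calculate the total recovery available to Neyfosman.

Statutory damages: 13 × $2,630 = $34,190
Combined damages: $36,920 + $34,190 = $71,110
Attorney fees: 30% of $71,110 = $21,333
Total before cap: $71,110 + $21,333 = $92,443
Cap at $176,450: $92,443 is within the cap, no reduction.

$92,443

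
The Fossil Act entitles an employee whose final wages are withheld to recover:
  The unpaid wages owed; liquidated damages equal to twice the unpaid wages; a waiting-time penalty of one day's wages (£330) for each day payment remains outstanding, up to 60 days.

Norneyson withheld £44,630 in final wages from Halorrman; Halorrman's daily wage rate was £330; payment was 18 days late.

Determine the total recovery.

£139,830

Doubled: 2 × £44,630 = £89,260
Penalty days: min(18, 60) = 18
Waiting-time penalty: 18 × £330 = £5,940
Total award: £44,630 + £89,260 + £5,940 = £139,830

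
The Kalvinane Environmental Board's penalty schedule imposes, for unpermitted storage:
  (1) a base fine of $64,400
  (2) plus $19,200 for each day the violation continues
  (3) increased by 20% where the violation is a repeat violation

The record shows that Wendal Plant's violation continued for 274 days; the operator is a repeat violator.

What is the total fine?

$6,390,240

Per-day component: 274 × $19,200 = $5,260,800
Base plus per-day: $64,400 + $5,260,800 = $5,325,200
Enhancement: 20% of $5,325,200 = $1,065,040
Enhanced fine: $5,325,200 + $1,065,040 = $6,390,240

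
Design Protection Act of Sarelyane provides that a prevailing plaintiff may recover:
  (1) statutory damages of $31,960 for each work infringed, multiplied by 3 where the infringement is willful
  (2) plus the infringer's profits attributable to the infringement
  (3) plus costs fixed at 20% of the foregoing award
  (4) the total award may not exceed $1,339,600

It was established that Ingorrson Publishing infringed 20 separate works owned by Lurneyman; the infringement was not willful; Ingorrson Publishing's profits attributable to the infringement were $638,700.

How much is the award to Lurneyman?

Statutory damages: 20 × $31,960 = $639,200
Infringement not willful: no ×3 enhancement.
Combined award: $639,200 + $638,700 = $1,277,900
Costs: 20% of $1,277,900 = $255,580
Award plus costs: $1,277,900 + $255,580 = $1,533,480
Cap at $1,339,600: $1,533,480 exceeds the cap → $1,339,600

Award: $1,339,600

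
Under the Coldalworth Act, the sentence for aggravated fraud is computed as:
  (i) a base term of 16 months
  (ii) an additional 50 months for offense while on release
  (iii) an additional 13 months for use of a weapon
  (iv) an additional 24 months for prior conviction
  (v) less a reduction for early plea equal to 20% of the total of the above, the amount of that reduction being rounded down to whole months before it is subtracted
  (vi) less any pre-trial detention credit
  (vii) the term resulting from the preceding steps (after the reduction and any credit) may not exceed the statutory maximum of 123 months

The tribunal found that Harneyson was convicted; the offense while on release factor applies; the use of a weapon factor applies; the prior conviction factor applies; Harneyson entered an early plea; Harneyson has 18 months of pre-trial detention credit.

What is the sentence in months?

Offense while on release enhancement: +50 months
Use of a weapon enhancement: +13 months
Prior conviction enhancement: +24 months
Adjusted term: 16 months + 50 months + 13 months + 24 months = 103 months
Early plea reduction: 20% of 103 months = 20 months (rounded down)
After reduction: 103 − 20 = 83 months
Less pre-trial detention credit: 83 months − 18 months = 65 months
Cap at 123 months: 65 months is within the cap, no reduction.

65 months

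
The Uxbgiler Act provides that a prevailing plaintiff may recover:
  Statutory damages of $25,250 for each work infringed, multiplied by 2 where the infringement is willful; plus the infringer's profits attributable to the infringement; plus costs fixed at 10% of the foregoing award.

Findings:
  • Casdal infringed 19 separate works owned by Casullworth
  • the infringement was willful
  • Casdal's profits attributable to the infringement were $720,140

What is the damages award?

Statutory damages: 19 × $25,250 = $479,750
Doubled: 2 × $479,750 = $959,500
Combined award: $959,500 + $720,140 = $1,679,640
Costs: 10% of $1,679,640 = $167,964
Award plus costs: $1,679,640 + $167,964 = $1,847,604

Award: $1,847,604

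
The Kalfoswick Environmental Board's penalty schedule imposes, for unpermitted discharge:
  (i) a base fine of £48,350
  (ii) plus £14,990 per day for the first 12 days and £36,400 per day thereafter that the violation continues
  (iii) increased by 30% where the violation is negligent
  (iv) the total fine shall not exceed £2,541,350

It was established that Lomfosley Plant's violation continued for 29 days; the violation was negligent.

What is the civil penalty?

Civil penalty: £1,101,139

First 12 days: 12 × £14,990 = £179,880
Remaining days: (29 − 12) × £36,400 = £618,800
Per-day component: £179,880 + £618,800 = £798,680
Base plus per-day: £48,350 + £798,680 = £847,030
Enhancement: 30% of £847,030 = £254,109
Enhanced fine: £847,030 + £254,109 = £1,101,139
Cap at £2,541,350: £1,101,139 is within the cap, no reduction.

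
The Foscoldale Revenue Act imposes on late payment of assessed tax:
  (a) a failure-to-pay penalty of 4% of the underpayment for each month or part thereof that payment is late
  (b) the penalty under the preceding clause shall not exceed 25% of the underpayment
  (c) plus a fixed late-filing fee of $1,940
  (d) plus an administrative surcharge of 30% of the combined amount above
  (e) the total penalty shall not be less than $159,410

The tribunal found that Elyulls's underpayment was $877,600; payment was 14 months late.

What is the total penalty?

Accrued rate: 4% × 14 = 56%, capped at 25% → 25%
Failure-to-pay penalty: 25% of $877,600 = $219,400
Penalty before surcharge: $219,400 + $1,940 = $221,340
Administrative surcharge: 30% of $221,340 = $66,402
Total penalty: $221,340 + $66,402 = $287,742
Minimum $159,410: $287,742 meets the minimum, no increase.

$287,742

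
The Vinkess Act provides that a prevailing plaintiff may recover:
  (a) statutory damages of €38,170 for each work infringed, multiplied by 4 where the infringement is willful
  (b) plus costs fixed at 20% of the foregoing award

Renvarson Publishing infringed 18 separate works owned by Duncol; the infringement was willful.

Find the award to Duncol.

Statutory damages: 18 × €38,170 = €687,060
Multiplied by 4: 4 × €687,060 = €2,748,240
Costs: 20% of €2,748,240 = €549,648
Award plus costs: €2,748,240 + €549,648 = €3,297,888

€3,297,888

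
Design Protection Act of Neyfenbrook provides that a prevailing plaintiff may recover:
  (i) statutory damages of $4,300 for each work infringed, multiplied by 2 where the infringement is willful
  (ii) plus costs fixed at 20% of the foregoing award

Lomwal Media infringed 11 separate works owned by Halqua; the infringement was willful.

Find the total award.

Statutory damages: 11 × $4,300 = $47,300
Doubled: 2 × $47,300 = $94,600
Costs: 20% of $94,600 = $18,920
Award plus costs: $94,600 + $18,920 = $113,520

$113,520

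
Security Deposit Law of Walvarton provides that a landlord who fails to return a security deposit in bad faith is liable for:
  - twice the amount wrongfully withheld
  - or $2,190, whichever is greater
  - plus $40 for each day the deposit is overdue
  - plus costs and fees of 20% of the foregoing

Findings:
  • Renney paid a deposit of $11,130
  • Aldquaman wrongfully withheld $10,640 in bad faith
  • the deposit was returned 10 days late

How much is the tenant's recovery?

Recovery: $26,016

Doubled: 2 × $10,640 = $21,280
Minimum $2,190: $21,280 meets the minimum, no increase.
Late-return penalty: 10 × $40 = $400
Damages plus late penalty: $21,280 + $400 = $21,680
Costs and fees: 20% of $21,680 = $4,336
Total recovery: $21,680 + $4,336 = $26,016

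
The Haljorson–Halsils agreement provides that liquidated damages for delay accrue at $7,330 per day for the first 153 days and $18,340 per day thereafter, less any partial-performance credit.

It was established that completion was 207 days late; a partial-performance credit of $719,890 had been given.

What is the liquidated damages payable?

$1,391,960

First 153 days: 153 × $7,330 = $1,121,490
Remaining days: (207 − 153) × $18,340 = $990,360
Accrued per-day damages: $1,121,490 + $990,360 = $2,111,850
Less partial-performance credit: $2,111,850 − $719,890 = $1,391,960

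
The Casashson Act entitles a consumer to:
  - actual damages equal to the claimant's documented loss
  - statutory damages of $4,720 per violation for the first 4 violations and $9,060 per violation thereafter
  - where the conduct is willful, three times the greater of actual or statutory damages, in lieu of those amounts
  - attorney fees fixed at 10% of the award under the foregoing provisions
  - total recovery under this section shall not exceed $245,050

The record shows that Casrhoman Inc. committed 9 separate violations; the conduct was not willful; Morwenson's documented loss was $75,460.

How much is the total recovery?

$153,604

First 4 violations: 4 × $4,720 = $18,880
Remaining violations: (9 − 4) × $9,060 = $45,300
Statutory damages: $18,880 + $45,300 = $64,180
Conduct not willful: the in-lieu enhancement does not apply.
Actual plus statutory damages: $75,460 + $64,180 = $139,640
Attorney fees: 10% of $139,640 = $13,964
Total before cap: $139,640 + $13,964 = $153,604
Cap at $245,050: $153,604 is within the cap, no reduction.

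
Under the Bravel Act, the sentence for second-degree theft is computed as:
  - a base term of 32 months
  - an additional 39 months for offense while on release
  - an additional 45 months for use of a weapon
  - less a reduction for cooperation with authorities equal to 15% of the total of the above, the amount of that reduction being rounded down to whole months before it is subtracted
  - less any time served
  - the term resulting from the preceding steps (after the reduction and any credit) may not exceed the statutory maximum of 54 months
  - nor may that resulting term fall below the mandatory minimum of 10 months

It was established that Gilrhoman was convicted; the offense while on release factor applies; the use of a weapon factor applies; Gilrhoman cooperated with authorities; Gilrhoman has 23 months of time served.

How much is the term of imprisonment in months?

Offense while on release enhancement: +39 months
Use of a weapon enhancement: +45 months
Adjusted term: 32 months + 39 months + 45 months = 116 months
Cooperation with authorities reduction: 15% of 116 months = 17 months (rounded down)
After reduction: 116 − 17 = 99 months
Less time served: 99 months − 23 months = 76 months
Cap at 54 months: 76 months exceeds the cap → 54 months
Minimum 10 months: 54 months meets the minimum, no increase.

Sentence: 54 months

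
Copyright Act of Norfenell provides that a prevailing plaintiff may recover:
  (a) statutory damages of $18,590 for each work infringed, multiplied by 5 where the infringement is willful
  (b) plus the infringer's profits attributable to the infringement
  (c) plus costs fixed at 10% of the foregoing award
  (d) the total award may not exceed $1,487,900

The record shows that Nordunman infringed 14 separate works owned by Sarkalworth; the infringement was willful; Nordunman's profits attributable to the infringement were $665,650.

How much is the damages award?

Statutory damages: 14 × $18,590 = $260,260
Multiplied by 5: 5 × $260,260 = $1,301,300
Combined award: $1,301,300 + $665,650 = $1,966,950
Costs: 10% of $1,966,950 = $196,695
Award plus costs: $1,966,950 + $196,695 = $2,163,645
Cap at $1,487,900: $2,163,645 exceeds the cap → $1,487,900

$1,487,900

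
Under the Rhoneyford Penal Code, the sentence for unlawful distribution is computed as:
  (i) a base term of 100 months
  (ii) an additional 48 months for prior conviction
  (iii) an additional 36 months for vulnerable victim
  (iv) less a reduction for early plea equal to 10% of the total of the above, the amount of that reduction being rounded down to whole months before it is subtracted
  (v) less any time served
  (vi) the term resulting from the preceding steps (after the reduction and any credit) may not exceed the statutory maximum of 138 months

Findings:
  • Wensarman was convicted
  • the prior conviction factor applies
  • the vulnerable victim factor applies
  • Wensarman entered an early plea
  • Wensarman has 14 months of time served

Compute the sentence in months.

Sentence: 138 months

Prior conviction enhancement: +48 months
Vulnerable victim enhancement: +36 months
Adjusted term: 100 months + 48 months + 36 months = 184 months
Early plea reduction: 10% of 184 months = 18 months (rounded down)
After reduction: 184 − 18 = 166 months
Less time served: 166 months − 14 months = 152 months
Cap at 138 months: 152 months exceeds the cap → 138 months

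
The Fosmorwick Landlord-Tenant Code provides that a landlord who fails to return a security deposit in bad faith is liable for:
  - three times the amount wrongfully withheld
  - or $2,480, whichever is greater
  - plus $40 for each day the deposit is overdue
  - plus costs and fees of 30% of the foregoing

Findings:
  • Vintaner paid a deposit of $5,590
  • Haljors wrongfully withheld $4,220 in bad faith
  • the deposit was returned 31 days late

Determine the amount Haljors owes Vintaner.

$18,070

Trebled: 3 × $4,220 = $12,660
Minimum $2,480: $12,660 meets the minimum, no increase.
Late-return penalty: 31 × $40 = $1,240
Damages plus late penalty: $12,660 + $1,240 = $13,900
Costs and fees: 30% of $13,900 = $4,170
Total recovery: $13,900 + $4,170 = $18,070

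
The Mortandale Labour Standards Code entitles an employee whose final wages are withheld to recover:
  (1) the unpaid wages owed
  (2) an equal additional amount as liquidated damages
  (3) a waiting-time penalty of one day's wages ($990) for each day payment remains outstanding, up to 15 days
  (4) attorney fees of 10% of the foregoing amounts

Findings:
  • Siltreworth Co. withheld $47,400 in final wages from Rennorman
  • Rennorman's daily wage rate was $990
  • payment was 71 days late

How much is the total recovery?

$120,615

Liquidated damages (equal amount): $47,400
Penalty days: min(71, 15) = 15
Waiting-time penalty: 15 × $990 = $14,850
Subtotal: $47,400 + $47,400 + $14,850 = $109,650
Attorney fees: 10% of $109,650 = $10,965
Total award: $109,650 + $10,965 = $120,615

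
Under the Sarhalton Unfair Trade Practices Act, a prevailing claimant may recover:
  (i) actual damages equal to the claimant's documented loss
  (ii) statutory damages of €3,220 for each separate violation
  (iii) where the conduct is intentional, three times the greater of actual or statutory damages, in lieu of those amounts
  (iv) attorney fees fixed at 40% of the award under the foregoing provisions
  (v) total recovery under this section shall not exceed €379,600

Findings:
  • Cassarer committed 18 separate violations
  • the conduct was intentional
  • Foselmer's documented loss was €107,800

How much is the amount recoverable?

€379,600

Statutory damages: 18 × €3,220 = €57,960
Greater of actual damages (€107,800) or statutory damages (€57,960): €107,800
Trebled: 3 × €107,800 = €323,400
Attorney fees: 40% of €323,400 = €129,360
Total before cap: €323,400 + €129,360 = €452,760
Cap at €379,600: €452,760 exceeds the cap → €379,600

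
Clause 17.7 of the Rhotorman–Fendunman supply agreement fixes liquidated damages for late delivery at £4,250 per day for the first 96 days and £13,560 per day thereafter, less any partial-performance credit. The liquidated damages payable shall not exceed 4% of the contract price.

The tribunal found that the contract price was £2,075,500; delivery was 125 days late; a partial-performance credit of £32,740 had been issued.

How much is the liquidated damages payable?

First 96 days: 96 × £4,250 = £408,000
Remaining days: (125 − 96) × £13,560 = £393,240
Accrued per-day damages: £408,000 + £393,240 = £801,240
Less partial-performance credit: £801,240 − £32,740 = £768,500
Cap: 4% of £2,075,500 = £83,020
Cap at £83,020: £768,500 exceeds the cap → £83,020

£83,020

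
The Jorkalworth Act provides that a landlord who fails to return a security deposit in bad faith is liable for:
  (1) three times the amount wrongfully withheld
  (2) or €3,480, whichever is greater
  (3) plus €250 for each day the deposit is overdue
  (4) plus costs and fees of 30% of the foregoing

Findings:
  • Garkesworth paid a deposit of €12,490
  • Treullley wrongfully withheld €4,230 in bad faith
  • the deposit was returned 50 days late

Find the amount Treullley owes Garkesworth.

Trebled: 3 × €4,230 = €12,690
Minimum €3,480: €12,690 meets the minimum, no increase.
Late-return penalty: 50 × €250 = €12,500
Damages plus late penalty: €12,690 + €12,500 = €25,190
Costs and fees: 30% of €25,190 = €7,557
Total recovery: €25,190 + €7,557 = €32,747

Recovery: €32,747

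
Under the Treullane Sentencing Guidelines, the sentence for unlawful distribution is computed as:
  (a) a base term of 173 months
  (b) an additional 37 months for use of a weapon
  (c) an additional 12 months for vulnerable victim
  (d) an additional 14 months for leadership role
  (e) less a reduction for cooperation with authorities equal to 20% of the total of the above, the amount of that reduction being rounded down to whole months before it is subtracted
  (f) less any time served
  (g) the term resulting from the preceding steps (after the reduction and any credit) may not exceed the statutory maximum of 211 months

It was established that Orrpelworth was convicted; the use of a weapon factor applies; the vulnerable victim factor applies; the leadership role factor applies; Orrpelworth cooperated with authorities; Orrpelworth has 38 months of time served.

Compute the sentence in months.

151 months

Use of a weapon enhancement: +37 months
Vulnerable victim enhancement: +12 months
Leadership role enhancement: +14 months
Adjusted term: 173 months + 37 months + 12 months + 14 months = 236 months
Cooperation with authorities reduction: 20% of 236 months = 47 months (rounded down)
After reduction: 236 − 47 = 189 months
Less time served: 189 months − 38 months = 151 months
Cap at 211 months: 151 months is within the cap, no reduction.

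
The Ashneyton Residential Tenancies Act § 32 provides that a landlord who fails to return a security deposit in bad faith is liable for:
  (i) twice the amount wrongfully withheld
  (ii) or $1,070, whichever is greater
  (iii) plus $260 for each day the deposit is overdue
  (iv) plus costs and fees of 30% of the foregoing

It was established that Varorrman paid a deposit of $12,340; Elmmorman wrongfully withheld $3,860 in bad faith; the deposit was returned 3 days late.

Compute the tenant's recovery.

Doubled: 2 × $3,860 = $7,720
Minimum $1,070: $7,720 meets the minimum, no increase.
Late-return penalty: 3 × $260 = $780
Damages plus late penalty: $7,720 + $780 = $8,500
Costs and fees: 30% of $8,500 = $2,550
Total recovery: $8,500 + $2,550 = $11,050

$11,050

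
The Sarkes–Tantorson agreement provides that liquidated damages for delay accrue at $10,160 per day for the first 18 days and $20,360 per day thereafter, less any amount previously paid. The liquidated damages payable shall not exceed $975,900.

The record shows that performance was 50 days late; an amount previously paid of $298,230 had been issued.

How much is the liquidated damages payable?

First 18 days: 18 × $10,160 = $182,880
Remaining days: (50 − 18) × $20,360 = $651,520
Accrued per-day damages: $182,880 + $651,520 = $834,400
Less amount previously paid: $834,400 − $298,230 = $536,170
Cap at $975,900: $536,170 is within the cap, no reduction.

$536,170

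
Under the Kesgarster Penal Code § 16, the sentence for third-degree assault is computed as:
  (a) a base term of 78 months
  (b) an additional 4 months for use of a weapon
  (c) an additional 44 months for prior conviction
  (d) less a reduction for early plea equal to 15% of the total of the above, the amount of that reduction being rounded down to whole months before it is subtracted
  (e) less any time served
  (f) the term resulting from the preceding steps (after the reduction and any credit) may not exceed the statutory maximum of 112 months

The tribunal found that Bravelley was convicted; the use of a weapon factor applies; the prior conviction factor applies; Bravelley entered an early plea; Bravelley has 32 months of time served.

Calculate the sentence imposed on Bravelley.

76 months

Use of a weapon enhancement: +4 months
Prior conviction enhancement: +44 months
Adjusted term: 78 months + 4 months + 44 months = 126 months
Early plea reduction: 15% of 126 months = 18 months (rounded down)
After reduction: 126 − 18 = 108 months
Less time served: 108 months − 32 months = 76 months
Cap at 112 months: 76 months is within the cap, no reduction.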